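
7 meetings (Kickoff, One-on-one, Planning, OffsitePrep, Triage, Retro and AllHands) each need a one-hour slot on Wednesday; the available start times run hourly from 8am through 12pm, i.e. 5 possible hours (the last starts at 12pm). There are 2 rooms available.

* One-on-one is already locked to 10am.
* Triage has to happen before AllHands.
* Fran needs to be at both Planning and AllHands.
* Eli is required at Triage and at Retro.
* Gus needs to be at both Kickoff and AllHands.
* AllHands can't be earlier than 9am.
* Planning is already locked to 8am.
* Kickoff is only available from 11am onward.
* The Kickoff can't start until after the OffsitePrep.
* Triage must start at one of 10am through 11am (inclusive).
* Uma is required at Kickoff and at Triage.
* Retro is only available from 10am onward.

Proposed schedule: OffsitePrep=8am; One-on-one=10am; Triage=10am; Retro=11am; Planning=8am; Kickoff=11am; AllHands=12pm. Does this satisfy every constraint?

Planning is already locked to 8am — holds.
Eli is required at Triage and at Retro — holds.
Kickoff is only available from 11am onward — holds.
Triage has to happen before AllHands — holds.
There are 2 rooms available — holds.
Uma is required at Kickoff and at Triage — holds.
The Kickoff can't start until after the OffsitePrep — holds.
Fran needs to be at both Planning and AllHands — holds.
Retro is only available from 10am onward — holds.
AllHands can't be earlier than 9am — holds.
Triage must start at one of 10am through 11am (inclusive) — holds.
One-on-one is already locked to 10am — holds.
Gus needs to be at both Kickoff and AllHands — holds.

Valid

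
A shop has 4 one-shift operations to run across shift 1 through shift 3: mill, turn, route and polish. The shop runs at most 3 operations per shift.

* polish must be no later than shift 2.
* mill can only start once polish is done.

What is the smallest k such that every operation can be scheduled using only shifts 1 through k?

The precedence chain requires at least 2 distinct shifts.
With at most 3 per shift and 4 operations, at least 2 shifts are needed.
2 works (last occupied shift: shift 2): for example mill in shift 2; polish in shift 1; turn in shift 1; route in shift 1.

2 shifts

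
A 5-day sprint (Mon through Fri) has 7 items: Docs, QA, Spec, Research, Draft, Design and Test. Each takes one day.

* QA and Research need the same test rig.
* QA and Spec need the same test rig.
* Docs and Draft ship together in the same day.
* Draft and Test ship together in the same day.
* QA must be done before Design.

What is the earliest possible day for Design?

Tue

Precedence pushes Design to at least Tue.
Design at Tue is achievable: Draft -> Mon, Spec -> Tue, Docs -> Mon, Research -> Tue, QA -> Mon, Design -> Tue, Test -> Mon.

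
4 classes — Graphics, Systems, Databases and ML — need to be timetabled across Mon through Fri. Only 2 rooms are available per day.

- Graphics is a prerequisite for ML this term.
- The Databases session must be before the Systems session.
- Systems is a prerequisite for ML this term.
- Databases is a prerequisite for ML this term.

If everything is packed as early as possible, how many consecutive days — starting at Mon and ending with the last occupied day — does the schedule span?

3

The precedence chain requires at least 3 distinct days.
With at most 2 per day and 4 classes, at least 2 days are needed.
3 works (last occupied day: Wed): for example Systems in Tue, ML in Wed, Graphics in Mon, Databases in Mon.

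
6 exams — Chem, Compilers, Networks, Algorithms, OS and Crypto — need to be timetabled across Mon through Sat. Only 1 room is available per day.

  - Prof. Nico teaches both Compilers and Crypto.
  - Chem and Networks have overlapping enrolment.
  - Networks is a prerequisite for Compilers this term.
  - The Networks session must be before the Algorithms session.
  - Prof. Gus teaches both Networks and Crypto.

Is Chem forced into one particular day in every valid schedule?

Chem can be Mon (e.g. Algorithms=Thu, Crypto=Sat, Compilers=Wed, OS=Fri, Chem=Mon, Networks=Tue) or Tue (e.g. Algorithms=Thu; Crypto=Sat; Compilers=Wed; OS=Fri; Chem=Tue; Networks=Mon).

No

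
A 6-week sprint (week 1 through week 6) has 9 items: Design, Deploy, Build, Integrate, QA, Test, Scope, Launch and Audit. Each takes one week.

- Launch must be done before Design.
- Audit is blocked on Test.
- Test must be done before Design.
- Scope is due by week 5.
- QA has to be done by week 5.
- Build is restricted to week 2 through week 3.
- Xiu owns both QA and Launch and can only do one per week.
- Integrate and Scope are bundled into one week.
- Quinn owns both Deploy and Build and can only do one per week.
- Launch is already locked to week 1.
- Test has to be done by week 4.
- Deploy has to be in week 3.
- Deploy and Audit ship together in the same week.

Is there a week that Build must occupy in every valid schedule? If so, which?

Build's window is week 2–week 3.
Deploy is fixed at week 3, and Build can't share a week with Deploy.
So Build must be week 2.

week 2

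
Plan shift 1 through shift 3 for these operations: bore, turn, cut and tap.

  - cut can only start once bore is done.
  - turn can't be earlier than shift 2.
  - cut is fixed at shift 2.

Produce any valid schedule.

bore -> shift 1, cut -> shift 2, tap -> shift 1, turn -> shift 2

Checking: bore(shift 1) before cut(shift 2); turn=shift 2 in [shift 2,shift 3]; cut=shift 2 in [shift 2,shift 2].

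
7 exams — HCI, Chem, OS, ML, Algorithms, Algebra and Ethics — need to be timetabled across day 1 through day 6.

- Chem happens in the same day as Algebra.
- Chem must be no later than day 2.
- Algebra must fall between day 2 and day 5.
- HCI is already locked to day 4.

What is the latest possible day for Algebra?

Algebra is available from day 2; Algebra's own window allows nothing later than day 5; Algebra must be in the same day as Chem, which can't be after day 2, so Algebra is at most day 2.
Algebra at day 2 is achievable: HCI in day 4, Algorithms in day 1, Ethics in day 1, Algebra in day 2, OS in day 1, Chem in day 2, ML in day 1.

day 2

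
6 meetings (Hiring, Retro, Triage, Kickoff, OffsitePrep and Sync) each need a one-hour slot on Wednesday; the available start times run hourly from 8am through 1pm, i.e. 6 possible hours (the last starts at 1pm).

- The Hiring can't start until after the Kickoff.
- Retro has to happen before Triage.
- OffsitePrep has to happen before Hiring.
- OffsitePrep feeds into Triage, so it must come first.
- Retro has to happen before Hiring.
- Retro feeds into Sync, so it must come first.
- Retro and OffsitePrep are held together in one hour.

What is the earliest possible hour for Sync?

9am

Precedence pushes Sync to at least 9am.
Sync at 9am is achievable: Retro -> 8am, OffsitePrep -> 8am, Kickoff -> 8am, Sync -> 9am, Triage -> 9am, Hiring -> 9am.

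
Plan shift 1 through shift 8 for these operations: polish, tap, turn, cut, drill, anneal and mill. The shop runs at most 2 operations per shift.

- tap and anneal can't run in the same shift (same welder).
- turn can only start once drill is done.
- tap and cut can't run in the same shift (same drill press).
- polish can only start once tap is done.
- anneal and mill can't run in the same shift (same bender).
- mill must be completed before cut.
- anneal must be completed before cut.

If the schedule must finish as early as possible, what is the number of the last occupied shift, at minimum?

shift 4

The precedence chain requires at least 2 distinct shifts.
With at most 2 per shift and 7 operations, at least 4 shifts are needed.
4 works (last occupied shift: shift 4): for example mill -> shift 1, anneal -> shift 2, drill -> shift 3, turn -> shift 4, polish -> shift 2, tap -> shift 1, cut -> shift 3.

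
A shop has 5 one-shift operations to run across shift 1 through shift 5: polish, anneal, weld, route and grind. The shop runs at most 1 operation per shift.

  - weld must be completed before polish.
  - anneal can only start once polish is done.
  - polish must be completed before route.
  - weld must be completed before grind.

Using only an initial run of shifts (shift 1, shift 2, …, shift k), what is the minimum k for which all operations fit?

The precedence chain requires at least 3 distinct shifts.
With at most 1 per shift and 5 operations, at least 5 shifts are needed.
5 works (last occupied shift: shift 5): for example grind=shift 5; route=shift 4; anneal=shift 3; weld=shift 1; polish=shift 2.

5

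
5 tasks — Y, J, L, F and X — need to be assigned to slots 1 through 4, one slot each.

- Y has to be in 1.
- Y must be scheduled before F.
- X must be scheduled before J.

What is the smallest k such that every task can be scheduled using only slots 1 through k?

2 slots

The precedence chain requires at least 2 distinct slots.
2 works (last occupied slot: 2): for example L=1; F=2; J=2; X=1; Y=1.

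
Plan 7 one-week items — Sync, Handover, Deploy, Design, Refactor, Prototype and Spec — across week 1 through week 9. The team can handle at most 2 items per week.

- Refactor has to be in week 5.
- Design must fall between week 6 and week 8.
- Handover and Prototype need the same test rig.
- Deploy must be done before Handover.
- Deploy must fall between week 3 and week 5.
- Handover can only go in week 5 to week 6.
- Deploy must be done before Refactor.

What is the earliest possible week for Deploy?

Deploy is available from week 3; Deploy's own window allows nothing later than week 5; downstream work caps Deploy at week 4.
Deploy at week 3 is achievable: Prototype -> week 1; Deploy -> week 3; Handover -> week 5; Design -> week 6; Spec -> week 2; Refactor -> week 5; Sync -> week 1.

week 3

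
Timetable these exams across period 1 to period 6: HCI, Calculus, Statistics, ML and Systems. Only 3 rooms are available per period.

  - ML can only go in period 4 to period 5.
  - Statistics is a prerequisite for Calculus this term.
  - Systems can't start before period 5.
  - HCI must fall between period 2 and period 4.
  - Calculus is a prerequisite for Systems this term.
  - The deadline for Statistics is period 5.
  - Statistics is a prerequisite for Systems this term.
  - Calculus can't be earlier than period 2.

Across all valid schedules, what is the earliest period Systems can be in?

period 5

Systems is available from period 5.
Systems at period 5 is achievable: ML -> period 4; Systems -> period 5; Calculus -> period 2; Statistics -> period 1; HCI -> period 2.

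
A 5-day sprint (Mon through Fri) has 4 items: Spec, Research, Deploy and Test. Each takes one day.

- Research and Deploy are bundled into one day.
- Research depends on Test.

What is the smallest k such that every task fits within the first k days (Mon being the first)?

The precedence chain requires at least 2 distinct days.
2 works (last occupied day: Tue): for example Test -> Mon, Deploy -> Tue, Research -> Tue, Spec -> Mon.

2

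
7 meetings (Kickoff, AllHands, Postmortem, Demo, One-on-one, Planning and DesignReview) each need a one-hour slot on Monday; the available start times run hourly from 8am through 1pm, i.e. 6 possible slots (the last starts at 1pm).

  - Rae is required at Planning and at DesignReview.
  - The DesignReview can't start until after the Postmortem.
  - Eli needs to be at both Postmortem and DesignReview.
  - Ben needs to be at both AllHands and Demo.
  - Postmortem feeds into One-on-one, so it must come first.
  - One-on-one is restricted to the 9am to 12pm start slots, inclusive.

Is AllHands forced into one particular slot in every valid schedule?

No

AllHands can be 8am (e.g. Postmortem -> 8am; Demo -> 9am; DesignReview -> 9am; AllHands -> 8am; Planning -> 8am; One-on-one -> 9am; Kickoff -> 8am) or 9am (e.g. Postmortem in 8am; Kickoff in 8am; AllHands in 9am; Demo in 8am; Planning in 8am; DesignReview in 9am; One-on-one in 9am).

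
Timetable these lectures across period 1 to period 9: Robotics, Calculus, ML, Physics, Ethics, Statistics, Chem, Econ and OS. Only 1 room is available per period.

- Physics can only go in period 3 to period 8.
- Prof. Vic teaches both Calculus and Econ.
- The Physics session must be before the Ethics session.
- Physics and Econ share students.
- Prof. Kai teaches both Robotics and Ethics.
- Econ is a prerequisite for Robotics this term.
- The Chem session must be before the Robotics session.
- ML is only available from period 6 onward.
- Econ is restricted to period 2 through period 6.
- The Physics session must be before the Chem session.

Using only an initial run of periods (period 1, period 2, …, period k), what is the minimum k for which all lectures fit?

The precedence chain requires at least 3 distinct periods.
With at most 1 per period and 9 lectures, at least 9 periods are needed.
ML can't be placed before period 6, so the schedule must run through at least period 6.
9 works (last occupied period: period 9): for example ML in period 6; Physics in period 3; Robotics in period 5; Econ in period 2; Calculus in period 1; Statistics in period 8; Chem in period 4; OS in period 9; Ethics in period 7.

9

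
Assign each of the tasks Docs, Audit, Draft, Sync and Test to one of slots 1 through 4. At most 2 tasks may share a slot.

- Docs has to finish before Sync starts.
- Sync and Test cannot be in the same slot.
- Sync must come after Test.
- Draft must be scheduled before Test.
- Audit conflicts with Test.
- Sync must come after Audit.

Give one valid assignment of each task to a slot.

Draft -> 1, Docs -> 2, Audit -> 1, Test -> 2, Sync -> 3

Checking: Audit(1) before Sync(3); Draft(1) before Test(2); Test(2) before Sync(3); Docs(2) before Sync(3); Audit(1) != Test(2); Sync(3) != Test(2); max 2 per slot (cap 2).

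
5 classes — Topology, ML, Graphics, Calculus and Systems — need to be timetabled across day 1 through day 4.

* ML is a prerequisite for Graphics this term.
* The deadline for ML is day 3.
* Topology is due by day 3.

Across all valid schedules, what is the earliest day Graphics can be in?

Precedence pushes Graphics to at least day 2.
Graphics at day 2 is achievable: Graphics -> day 2, Calculus -> day 1, ML -> day 1, Topology -> day 1, Systems -> day 1.

day 2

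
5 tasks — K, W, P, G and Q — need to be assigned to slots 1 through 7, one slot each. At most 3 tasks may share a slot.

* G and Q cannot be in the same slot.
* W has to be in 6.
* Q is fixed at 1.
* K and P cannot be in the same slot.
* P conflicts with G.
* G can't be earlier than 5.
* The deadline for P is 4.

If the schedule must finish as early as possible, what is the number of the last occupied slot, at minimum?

With at most 3 per slot and 5 tasks, at least 2 slots are needed.
W can't be placed before 6, so the schedule must run through at least slot 6.
6 works (last occupied slot: 6): for example Q -> 1; P -> 1; K -> 2; G -> 5; W -> 6.

6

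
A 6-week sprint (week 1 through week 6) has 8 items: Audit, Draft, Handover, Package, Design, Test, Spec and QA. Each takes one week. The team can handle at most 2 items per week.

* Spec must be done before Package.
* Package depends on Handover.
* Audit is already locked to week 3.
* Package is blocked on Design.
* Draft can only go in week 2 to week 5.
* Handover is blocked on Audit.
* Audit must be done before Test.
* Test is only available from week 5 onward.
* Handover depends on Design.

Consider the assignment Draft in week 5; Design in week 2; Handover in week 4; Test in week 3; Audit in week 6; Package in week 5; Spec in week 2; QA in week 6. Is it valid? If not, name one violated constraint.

Package is blocked on Design — holds.
Draft can only go in week 2 to week 5 — holds.
Test is only available from week 5 onward — violated.
Handover is blocked on Audit — violated.
Handover depends on Design — holds.
Audit must be done before Test — violated.
Spec must be done before Package — holds.
Package depends on Handover — holds.
Audit is already locked to week 3 — violated.
The team can handle at most 2 items per week — holds.

No. Audit must be done before Test is not satisfied.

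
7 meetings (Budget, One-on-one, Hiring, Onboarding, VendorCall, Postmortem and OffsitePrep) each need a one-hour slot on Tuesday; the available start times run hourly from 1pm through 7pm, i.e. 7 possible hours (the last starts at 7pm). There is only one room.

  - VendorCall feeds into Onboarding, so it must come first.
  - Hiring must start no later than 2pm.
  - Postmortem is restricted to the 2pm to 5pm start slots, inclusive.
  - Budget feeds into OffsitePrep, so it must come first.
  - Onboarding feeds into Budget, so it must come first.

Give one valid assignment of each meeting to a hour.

Onboarding in 4pm, Postmortem in 2pm, OffsitePrep in 6pm, VendorCall in 3pm, One-on-one in 7pm, Hiring in 1pm, Budget in 5pm

Checking: Onboarding(4pm) before Budget(5pm); Budget(5pm) before OffsitePrep(6pm); VendorCall(3pm) before Onboarding(4pm); Hiring=1pm in [1pm,2pm]; Postmortem=2pm in [2pm,5pm]; max 1 per hour (cap 1).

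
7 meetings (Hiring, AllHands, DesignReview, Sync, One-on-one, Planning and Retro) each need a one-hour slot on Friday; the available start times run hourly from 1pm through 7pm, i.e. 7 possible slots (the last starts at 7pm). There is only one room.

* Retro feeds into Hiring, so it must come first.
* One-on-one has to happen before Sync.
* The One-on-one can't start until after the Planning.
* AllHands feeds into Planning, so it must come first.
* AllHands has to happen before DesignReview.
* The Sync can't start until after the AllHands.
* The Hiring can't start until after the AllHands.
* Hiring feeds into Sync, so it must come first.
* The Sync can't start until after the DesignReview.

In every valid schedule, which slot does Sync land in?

Precedence pushes Sync to at least 4pm.
So Sync is pinned to 7pm.

7pm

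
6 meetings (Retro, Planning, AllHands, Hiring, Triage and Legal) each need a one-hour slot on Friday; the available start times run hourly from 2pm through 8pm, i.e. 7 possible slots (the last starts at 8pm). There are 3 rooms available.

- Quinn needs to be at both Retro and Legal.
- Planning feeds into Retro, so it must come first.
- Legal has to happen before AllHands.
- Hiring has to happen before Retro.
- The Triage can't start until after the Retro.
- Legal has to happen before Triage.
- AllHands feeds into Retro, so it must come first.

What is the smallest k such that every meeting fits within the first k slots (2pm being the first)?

4

The precedence chain requires at least 4 distinct slots.
With at most 3 per slot and 6 meetings, at least 2 slots are needed.
4 works (last occupied slot: 5pm): for example Planning -> 2pm; Triage -> 5pm; Legal -> 2pm; Retro -> 4pm; AllHands -> 3pm; Hiring -> 2pm.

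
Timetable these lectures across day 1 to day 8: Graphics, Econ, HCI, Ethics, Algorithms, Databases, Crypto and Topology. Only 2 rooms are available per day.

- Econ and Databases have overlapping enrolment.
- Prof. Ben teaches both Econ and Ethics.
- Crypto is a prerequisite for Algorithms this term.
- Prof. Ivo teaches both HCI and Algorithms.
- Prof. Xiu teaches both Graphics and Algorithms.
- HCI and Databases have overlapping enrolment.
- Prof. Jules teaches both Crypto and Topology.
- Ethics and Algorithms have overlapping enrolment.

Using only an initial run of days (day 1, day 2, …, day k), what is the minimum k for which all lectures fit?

4

The precedence chain requires at least 2 distinct days.
With at most 2 per day and 8 lectures, at least 4 days are needed.
4 works (last occupied day: day 4): for example Graphics in day 1, Crypto in day 1, HCI in day 3, Topology in day 4, Econ in day 2, Ethics in day 3, Algorithms in day 2, Databases in day 4.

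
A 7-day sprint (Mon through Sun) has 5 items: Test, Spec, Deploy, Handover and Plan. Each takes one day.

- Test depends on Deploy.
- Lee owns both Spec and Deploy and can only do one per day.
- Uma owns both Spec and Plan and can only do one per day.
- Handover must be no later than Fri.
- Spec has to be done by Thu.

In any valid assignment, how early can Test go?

Precedence pushes Test to at least Tue.
Test at Tue is achievable: Test in Tue; Spec in Tue; Handover in Mon; Plan in Mon; Deploy in Mon.

Tue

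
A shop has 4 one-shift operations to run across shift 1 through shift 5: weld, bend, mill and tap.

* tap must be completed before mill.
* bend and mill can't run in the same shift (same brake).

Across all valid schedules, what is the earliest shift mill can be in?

Precedence pushes mill to at least shift 2.
mill at shift 2 is achievable: weld in shift 1; mill in shift 2; bend in shift 1; tap in shift 1.

shift 2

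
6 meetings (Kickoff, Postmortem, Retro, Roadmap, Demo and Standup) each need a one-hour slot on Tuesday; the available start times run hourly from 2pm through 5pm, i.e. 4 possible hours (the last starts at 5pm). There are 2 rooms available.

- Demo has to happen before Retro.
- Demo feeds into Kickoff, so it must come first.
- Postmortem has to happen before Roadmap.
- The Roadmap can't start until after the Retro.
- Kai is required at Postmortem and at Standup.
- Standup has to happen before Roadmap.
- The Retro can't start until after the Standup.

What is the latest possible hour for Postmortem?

4pm

Downstream work caps Postmortem at 4pm.
Postmortem at 4pm is achievable: Retro -> 3pm, Standup -> 2pm, Demo -> 2pm, Roadmap -> 5pm, Kickoff -> 3pm, Postmortem -> 4pm.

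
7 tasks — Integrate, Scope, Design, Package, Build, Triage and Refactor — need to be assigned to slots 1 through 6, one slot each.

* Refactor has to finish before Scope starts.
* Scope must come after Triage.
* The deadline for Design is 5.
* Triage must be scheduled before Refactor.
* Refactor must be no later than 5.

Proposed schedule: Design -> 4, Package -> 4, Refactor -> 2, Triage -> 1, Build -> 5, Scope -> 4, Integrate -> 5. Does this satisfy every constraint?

Yes, all constraints hold

Scope must come after Triage — holds.
Refactor must be no later than 5 — holds.
The deadline for Design is 5 — holds.
Refactor has to finish before Scope starts — holds.
Triage must be scheduled before Refactor — holds.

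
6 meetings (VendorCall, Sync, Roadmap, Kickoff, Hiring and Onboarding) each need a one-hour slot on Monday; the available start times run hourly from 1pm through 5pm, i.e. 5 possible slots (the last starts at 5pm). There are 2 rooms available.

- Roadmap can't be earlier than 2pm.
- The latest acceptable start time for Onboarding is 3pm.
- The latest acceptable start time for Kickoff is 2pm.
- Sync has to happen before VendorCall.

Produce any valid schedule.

Kickoff=1pm, Roadmap=2pm, Hiring=3pm, Sync=2pm, Onboarding=1pm, VendorCall=3pm

Checking: Sync(2pm) before VendorCall(3pm); Onboarding=1pm in [1pm,3pm]; Kickoff=1pm in [1pm,2pm]; Roadmap=2pm in [2pm,5pm]; max 2 per slot (cap 2).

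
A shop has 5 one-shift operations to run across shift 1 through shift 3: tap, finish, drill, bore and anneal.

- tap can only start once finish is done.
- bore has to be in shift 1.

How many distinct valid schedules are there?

Splitting on tap: it can be shift 2 (9), shift 3 (18). Listing each branch's schedules as (finish, drill, bore, anneal) by shift number:
tap=shift 2: (1,1,1,1) (1,1,1,2) (1,1,1,3) (1,2,1,1) (1,2,1,2) (1,2,1,3) (1,3,1,1) (1,3,1,2) (1,3,1,3) — 9.
tap=shift 3: (1,1,1,1) (1,1,1,2) (1,1,1,3) (1,2,1,1) (1,2,1,2) (1,2,1,3) (1,3,1,1) (1,3,1,2) (1,3,1,3) (2,1,1,1) (2,1,1,2) (2,1,1,3) (2,2,1,1) (2,2,1,2) (2,2,1,3) (2,3,1,1) (2,3,1,2) (2,3,1,3) — 18.
Summing: 9 + 18 = 27.

27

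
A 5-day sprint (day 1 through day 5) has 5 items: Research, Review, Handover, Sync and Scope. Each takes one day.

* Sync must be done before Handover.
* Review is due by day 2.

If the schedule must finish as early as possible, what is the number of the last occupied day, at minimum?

The precedence chain requires at least 2 distinct days.
2 works (last occupied day: day 2): for example Scope -> day 1, Review -> day 1, Research -> day 1, Sync -> day 1, Handover -> day 2.

day 2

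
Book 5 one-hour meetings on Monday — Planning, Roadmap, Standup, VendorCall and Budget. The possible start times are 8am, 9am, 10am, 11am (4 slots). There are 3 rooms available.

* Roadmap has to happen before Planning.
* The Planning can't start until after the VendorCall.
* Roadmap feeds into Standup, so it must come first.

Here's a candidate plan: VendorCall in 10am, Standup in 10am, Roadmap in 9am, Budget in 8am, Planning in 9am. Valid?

Roadmap feeds into Standup, so it must come first — holds.
Roadmap has to happen before Planning — violated.
The Planning can't start until after the VendorCall — violated.
There are 3 rooms available — holds.

No — it violates: The Planning can't start until after the VendorCall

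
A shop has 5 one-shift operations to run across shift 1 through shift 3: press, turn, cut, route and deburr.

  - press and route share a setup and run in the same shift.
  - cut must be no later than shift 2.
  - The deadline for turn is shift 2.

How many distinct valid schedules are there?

Splitting on press: it can be shift 1 (12), shift 2 (12), shift 3 (12). Listing each branch's schedules as (turn, cut, route, deburr) by shift number:
press=shift 1: (1,1,1,1) (1,1,1,2) (1,1,1,3) (1,2,1,1) (1,2,1,2) (1,2,1,3) (2,1,1,1) (2,1,1,2) (2,1,1,3) (2,2,1,1) (2,2,1,2) (2,2,1,3) — 12.
press=shift 2: (1,1,2,1) (1,1,2,2) (1,1,2,3) (1,2,2,1) (1,2,2,2) (1,2,2,3) (2,1,2,1) (2,1,2,2) (2,1,2,3) (2,2,2,1) (2,2,2,2) (2,2,2,3) — 12.
press=shift 3: (1,1,3,1) (1,1,3,2) (1,1,3,3) (1,2,3,1) (1,2,3,2) (1,2,3,3) (2,1,3,1) (2,1,3,2) (2,1,3,3) (2,2,3,1) (2,2,3,2) (2,2,3,3) — 12.
Summing: 12 + 12 + 12 = 36.

36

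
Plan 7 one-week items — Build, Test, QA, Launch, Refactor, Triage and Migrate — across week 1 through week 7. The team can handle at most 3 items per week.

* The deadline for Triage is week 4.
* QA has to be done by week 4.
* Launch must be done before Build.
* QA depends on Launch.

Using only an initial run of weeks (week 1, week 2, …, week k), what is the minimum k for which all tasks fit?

The precedence chain requires at least 2 distinct weeks.
With at most 3 per week and 7 tasks, at least 3 weeks are needed.
3 works (last occupied week: week 3): for example Build -> week 2; Migrate -> week 3; Triage -> week 2; QA -> week 2; Launch -> week 1; Refactor -> week 1; Test -> week 1.

3 weeks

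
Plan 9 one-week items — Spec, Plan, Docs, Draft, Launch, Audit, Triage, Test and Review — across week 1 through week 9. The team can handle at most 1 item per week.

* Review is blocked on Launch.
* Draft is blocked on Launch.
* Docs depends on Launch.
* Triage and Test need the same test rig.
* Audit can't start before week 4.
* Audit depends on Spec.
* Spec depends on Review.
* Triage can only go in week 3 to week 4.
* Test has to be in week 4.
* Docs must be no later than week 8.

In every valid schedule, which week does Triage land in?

Triage's window is week 3–week 4.
Test is fixed at week 4, and Triage can't share a week with Test.
So Triage must be week 3.

week 3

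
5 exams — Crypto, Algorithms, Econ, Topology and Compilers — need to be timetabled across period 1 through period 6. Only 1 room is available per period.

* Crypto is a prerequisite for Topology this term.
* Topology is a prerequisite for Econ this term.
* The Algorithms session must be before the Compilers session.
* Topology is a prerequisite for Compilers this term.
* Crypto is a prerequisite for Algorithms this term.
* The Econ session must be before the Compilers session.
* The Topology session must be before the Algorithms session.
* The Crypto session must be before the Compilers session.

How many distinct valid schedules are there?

12

Splitting on Crypto: it can be period 1 (10), period 2 (2). Listing each branch's schedules as (Algorithms, Econ, Topology, Compilers) by period number:
Crypto=period 1: (3,4,2,5) (3,4,2,6) (3,5,2,6) (4,3,2,5) (4,3,2,6) (4,5,2,6) (4,5,3,6) (5,3,2,6) (5,4,2,6) (5,4,3,6) — 10.
Crypto=period 2: (4,5,3,6) (5,4,3,6) — 2.
Summing: 10 + 2 = 12.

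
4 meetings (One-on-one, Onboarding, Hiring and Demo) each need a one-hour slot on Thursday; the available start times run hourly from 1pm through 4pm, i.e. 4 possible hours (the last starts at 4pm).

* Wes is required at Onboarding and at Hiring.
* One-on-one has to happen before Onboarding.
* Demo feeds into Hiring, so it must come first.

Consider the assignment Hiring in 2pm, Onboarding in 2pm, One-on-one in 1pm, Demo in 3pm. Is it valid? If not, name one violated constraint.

No — it violates: Demo feeds into Hiring, so it must come first

Demo feeds into Hiring, so it must come first — violated.
One-on-one has to happen before Onboarding — holds.
Wes is required at Onboarding and at Hiring — violated.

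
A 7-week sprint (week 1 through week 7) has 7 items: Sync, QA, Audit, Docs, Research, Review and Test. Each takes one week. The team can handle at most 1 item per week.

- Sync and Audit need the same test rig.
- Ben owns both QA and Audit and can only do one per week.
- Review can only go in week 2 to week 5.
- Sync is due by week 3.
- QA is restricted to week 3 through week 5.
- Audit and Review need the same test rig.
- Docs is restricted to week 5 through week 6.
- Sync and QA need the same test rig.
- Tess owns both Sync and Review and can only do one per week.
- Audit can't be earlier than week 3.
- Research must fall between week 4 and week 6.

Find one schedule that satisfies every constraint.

Test in week 7, Sync in week 1, QA in week 3, Review in week 2, Research in week 4, Audit in week 6, Docs in week 5

Checking: QA(week 3) != Audit(week 6); Audit(week 6) != Review(week 2); Sync(week 1) != QA(week 3); Sync(week 1) != Review(week 2); Sync(week 1) != Audit(week 6); Research=week 4 in [week 4,week 6]; Docs=week 5 in [week 5,week 6]; Audit=week 6 in [week 3,week 7]; Sync=week 1 in [week 1,week 3]; QA=week 3 in [week 3,week 5]; Review=week 2 in [week 2,week 5]; max 1 per week (cap 1).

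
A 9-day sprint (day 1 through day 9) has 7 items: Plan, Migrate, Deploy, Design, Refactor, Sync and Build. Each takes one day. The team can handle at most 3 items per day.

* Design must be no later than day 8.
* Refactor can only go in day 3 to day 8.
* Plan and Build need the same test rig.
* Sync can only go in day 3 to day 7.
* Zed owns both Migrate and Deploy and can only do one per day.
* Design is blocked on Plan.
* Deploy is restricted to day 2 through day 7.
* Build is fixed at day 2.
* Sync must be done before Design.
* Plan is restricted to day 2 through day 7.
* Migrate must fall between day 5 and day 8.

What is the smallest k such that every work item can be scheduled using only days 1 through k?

The precedence chain requires at least 2 distinct days.
With at most 3 per day and 7 work items, at least 3 days are needed.
Migrate can't be placed before day 5, so the schedule must run through at least day 5.
5 works (last occupied day: day 5): for example Design in day 4, Refactor in day 3, Sync in day 3, Migrate in day 5, Build in day 2, Plan in day 3, Deploy in day 2.

5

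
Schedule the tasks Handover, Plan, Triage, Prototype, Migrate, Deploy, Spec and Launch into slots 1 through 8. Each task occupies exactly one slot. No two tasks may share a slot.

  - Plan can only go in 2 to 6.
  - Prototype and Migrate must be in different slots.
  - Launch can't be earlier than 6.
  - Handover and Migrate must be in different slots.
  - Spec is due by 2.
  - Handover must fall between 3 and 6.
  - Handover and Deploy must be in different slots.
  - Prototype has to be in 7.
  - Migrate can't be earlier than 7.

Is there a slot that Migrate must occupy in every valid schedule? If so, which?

8

Migrate's window is 7–8.
Prototype is fixed at 7, and Migrate can't share a slot with Prototype.
So Migrate must be 8.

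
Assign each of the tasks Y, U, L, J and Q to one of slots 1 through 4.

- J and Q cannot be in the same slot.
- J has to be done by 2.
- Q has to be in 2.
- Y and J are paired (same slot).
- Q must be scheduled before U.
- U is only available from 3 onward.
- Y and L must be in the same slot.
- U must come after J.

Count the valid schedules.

2

Enumerating: Y=1; L=1; J=1; U=3; Q=2 | Q=2, U=4, L=1, Y=1, J=1.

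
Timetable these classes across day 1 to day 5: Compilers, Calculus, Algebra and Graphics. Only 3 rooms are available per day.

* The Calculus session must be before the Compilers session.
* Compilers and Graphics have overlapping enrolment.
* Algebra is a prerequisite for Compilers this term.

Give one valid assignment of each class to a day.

Compilers=day 2; Algebra=day 1; Graphics=day 1; Calculus=day 1

Checking: Algebra(day 1) before Compilers(day 2); Calculus(day 1) before Compilers(day 2); Compilers(day 2) != Graphics(day 1); max 3 per day (cap 3).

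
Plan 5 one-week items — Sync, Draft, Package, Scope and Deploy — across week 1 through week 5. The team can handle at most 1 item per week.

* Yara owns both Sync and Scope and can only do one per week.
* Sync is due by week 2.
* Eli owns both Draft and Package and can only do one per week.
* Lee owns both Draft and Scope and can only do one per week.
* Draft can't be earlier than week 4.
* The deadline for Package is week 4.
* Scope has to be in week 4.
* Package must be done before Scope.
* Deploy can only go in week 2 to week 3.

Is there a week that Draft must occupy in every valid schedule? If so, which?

week 5

Draft's window is week 4–week 5.
Scope is fixed at week 4, and Draft can't share a week with Scope.
So Draft must be week 5.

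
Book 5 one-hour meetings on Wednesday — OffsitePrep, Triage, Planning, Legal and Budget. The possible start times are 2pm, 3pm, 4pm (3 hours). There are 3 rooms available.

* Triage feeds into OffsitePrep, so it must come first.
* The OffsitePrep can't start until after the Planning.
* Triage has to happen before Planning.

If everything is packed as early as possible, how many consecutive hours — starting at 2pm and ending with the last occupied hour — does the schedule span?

The precedence chain requires at least 3 distinct hours.
With at most 3 per hour and 5 meetings, at least 2 hours are needed.
3 works (last occupied hour: 4pm): for example Legal -> 2pm; Budget -> 2pm; Triage -> 2pm; OffsitePrep -> 4pm; Planning -> 3pm.

3 hours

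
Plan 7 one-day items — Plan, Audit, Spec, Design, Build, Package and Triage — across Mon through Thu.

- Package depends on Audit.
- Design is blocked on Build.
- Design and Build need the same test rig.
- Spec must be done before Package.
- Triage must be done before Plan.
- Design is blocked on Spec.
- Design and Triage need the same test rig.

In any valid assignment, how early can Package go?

Tue

Precedence pushes Package to at least Tue.
Package at Tue is achievable: Build=Mon, Package=Tue, Spec=Mon, Audit=Mon, Design=Tue, Plan=Tue, Triage=Mon.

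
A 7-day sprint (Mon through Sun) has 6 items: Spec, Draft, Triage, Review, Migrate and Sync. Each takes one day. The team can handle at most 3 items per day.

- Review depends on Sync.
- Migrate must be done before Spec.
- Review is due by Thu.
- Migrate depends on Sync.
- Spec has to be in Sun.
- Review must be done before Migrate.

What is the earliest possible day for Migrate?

Precedence pushes Migrate to at least Wed; downstream work caps Migrate at Sat.
Migrate at Wed is achievable: Review in Tue; Draft in Mon; Migrate in Wed; Triage in Mon; Sync in Mon; Spec in Sun.

Wed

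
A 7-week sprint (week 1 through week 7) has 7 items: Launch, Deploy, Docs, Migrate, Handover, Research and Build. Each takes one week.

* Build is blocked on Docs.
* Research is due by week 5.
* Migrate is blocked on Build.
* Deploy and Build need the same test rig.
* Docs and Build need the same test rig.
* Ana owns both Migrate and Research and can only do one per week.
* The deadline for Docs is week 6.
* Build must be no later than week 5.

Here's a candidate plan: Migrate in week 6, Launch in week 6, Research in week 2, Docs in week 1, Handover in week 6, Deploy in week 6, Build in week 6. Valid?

No — it violates: Deploy and Build need the same test rig

Build is blocked on Docs — holds.
Migrate is blocked on Build — violated.
Deploy and Build need the same test rig — violated.
Research is due by week 5 — holds.
Docs and Build need the same test rig — holds.
The deadline for Docs is week 6 — holds.
Build must be no later than week 5 — violated.
Ana owns both Migrate and Research and can only do one per week — holds.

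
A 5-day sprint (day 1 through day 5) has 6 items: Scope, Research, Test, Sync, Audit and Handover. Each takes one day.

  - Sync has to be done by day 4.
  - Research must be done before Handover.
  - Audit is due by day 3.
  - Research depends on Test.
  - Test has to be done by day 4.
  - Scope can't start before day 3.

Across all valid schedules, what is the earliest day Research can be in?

day 2

Precedence pushes Research to at least day 2; downstream work caps Research at day 4.
Research at day 2 is achievable: Sync in day 1, Scope in day 3, Test in day 1, Handover in day 3, Audit in day 1, Research in day 2.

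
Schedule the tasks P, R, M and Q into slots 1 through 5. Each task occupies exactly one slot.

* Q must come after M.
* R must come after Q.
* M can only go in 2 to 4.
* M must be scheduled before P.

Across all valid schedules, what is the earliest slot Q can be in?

Precedence pushes Q to at least 3; downstream work caps Q at 4.
Q at 3 is achievable: R -> 4; M -> 2; Q -> 3; P -> 3.

3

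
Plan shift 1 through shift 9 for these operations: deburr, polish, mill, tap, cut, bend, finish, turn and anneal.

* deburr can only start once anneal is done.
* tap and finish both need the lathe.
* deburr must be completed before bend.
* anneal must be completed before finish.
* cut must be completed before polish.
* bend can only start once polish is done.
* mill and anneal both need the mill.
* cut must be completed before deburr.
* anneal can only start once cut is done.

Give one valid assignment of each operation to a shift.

cut in shift 1, deburr in shift 3, turn in shift 1, anneal in shift 2, tap in shift 1, bend in shift 4, polish in shift 2, mill in shift 1, finish in shift 3

Checking: anneal(shift 2) before finish(shift 3); cut(shift 1) before polish(shift 2); anneal(shift 2) before deburr(shift 3); cut(shift 1) before deburr(shift 3); cut(shift 1) before anneal(shift 2); deburr(shift 3) before bend(shift 4); polish(shift 2) before bend(shift 4); mill(shift 1) != anneal(shift 2); tap(shift 1) != finish(shift 3).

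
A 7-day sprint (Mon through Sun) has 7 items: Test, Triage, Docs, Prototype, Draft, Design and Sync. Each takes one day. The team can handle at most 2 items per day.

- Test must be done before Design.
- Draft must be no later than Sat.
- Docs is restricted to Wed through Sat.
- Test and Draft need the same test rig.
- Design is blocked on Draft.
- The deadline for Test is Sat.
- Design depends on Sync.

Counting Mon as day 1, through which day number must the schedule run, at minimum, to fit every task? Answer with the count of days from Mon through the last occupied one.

4 days

The precedence chain requires at least 2 distinct days.
With at most 2 per day and 7 tasks, at least 4 days are needed.
Docs can't be placed before Wed — that is day 3 counting from Mon — so the schedule must run through at least 3 days.
4 works (last occupied day: Thu): for example Triage in Tue; Design in Wed; Draft in Tue; Docs in Wed; Prototype in Thu; Test in Mon; Sync in Mon.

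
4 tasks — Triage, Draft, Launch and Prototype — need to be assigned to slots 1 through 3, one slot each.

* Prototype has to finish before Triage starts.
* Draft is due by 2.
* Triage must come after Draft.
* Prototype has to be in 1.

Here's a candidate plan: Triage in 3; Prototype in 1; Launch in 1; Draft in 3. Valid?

No — it violates: Draft is due by 2

Draft is due by 2 — violated.
Prototype has to be in 1 — holds.
Prototype has to finish before Triage starts — holds.
Triage must come after Draft — violated.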